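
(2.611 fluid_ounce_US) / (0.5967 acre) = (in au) 2.138e-19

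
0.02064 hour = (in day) 0.00086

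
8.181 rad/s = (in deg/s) 468.7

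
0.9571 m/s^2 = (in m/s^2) 0.9571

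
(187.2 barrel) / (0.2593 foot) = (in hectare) 0.03766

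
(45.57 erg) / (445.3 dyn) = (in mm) 1.023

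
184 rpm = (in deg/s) 1104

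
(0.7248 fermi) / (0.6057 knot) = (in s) 2.326e-15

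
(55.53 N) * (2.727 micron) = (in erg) 1514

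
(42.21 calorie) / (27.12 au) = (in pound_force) 9.786e-12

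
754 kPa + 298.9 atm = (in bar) 310.4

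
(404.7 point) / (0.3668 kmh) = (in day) 1.622e-05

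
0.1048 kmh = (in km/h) 0.1048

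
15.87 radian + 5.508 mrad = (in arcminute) 5.458e+04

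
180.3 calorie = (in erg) 7.544e+09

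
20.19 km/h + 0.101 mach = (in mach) 0.1175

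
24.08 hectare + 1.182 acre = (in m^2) 2.456e+05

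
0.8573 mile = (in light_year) 1.458e-13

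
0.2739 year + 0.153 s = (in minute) 1.44e+05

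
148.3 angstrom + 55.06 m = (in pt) 1.561e+05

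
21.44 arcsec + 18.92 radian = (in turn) 3.011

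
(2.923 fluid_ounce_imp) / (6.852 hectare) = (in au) 8.102e-21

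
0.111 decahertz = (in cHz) 111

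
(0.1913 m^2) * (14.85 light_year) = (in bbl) 1.69e+17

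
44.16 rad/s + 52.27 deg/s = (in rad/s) 45.07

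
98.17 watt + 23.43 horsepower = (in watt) 1.757e+04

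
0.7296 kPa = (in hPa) 7.296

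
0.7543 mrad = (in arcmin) 2.593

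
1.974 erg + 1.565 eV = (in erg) 1.974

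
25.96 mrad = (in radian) 0.02596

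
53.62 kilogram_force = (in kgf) 53.62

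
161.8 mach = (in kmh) 1.983e+05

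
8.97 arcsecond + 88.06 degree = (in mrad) 1537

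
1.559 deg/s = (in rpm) 0.2598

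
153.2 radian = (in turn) 24.38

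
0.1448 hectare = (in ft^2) 1.559e+04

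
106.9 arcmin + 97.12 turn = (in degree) 3.496e+04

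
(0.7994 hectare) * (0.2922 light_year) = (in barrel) 1.39e+20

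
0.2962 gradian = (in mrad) 4.653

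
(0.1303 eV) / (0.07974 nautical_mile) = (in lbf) 3.178e-23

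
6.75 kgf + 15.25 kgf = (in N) 215.7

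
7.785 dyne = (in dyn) 7.785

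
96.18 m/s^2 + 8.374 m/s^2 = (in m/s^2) 104.6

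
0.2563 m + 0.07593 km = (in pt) 2.16e+05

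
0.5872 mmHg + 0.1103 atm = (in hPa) 112.5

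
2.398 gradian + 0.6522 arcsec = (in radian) 0.03767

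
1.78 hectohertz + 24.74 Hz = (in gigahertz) 2.027e-07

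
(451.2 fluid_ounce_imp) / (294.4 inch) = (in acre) 4.236e-07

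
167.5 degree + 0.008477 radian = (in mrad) 2932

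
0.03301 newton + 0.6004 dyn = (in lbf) 0.007422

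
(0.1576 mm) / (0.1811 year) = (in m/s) 2.76e-11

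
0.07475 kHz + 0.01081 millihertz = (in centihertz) 7475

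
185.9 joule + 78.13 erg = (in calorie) 44.43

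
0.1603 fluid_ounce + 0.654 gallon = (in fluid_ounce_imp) 87.3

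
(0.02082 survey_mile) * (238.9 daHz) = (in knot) 1.556e+05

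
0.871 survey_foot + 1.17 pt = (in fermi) 2.659e+14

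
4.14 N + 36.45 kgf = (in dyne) 3.616e+07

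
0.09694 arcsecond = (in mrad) 0.00047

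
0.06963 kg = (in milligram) 6.963e+04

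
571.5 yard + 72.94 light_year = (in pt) 1.956e+21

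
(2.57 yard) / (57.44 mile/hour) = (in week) 1.513e-07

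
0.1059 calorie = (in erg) 4.431e+06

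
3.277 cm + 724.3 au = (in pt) 3.071e+17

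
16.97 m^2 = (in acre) 0.004193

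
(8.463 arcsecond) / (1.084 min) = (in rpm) 6.024e-06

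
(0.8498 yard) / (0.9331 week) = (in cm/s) 0.0001377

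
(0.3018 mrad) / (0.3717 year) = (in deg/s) 1.475e-09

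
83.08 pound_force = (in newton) 369.6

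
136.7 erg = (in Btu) 1.296e-08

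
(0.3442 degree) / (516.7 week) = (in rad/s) 1.922e-11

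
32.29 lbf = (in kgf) 14.65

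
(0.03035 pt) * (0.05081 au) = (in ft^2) 8.76e+05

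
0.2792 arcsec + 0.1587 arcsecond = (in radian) 2.123e-06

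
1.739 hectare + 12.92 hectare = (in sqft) 1.578e+06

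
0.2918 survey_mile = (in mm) 4.696e+05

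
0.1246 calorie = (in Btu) 0.0004941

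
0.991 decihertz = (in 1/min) 5.946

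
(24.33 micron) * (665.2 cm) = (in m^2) 0.0001618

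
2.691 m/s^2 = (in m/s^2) 2.691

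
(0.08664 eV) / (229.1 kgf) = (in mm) 6.179e-21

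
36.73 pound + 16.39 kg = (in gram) 3.305e+04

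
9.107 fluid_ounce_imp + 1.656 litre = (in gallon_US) 0.5058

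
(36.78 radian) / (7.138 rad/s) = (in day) 5.964e-05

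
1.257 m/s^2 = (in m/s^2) 1.257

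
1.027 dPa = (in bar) 1.027e-06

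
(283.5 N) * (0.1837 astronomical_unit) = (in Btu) 7.384e+09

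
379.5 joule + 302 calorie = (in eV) 1.026e+22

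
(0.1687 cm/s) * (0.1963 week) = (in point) 5.677e+05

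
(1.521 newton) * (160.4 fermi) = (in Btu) 2.312e-16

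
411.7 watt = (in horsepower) 0.5521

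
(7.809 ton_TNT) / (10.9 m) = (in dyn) 2.998e+14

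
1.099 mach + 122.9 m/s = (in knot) 966.3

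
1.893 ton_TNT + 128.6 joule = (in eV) 4.943e+28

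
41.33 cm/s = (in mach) 0.001214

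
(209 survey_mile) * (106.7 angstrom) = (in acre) 8.868e-07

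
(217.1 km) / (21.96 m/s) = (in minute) 164.8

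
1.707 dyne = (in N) 1.707e-05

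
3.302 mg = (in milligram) 3.302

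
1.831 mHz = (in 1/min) 0.1099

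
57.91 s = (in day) 0.0006703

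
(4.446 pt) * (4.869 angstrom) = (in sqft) 8.22e-12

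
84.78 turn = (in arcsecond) 1.099e+08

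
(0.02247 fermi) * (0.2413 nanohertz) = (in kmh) 1.952e-26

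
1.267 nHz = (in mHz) 1.267e-06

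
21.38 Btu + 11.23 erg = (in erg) 2.256e+11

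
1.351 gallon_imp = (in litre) 6.142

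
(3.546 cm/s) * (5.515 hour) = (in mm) 7.04e+05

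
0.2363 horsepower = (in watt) 176.2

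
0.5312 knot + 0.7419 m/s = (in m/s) 1.015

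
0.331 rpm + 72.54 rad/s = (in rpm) 693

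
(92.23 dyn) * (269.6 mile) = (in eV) 2.498e+21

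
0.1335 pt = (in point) 0.1335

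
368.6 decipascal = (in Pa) 36.86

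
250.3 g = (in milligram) 2.503e+05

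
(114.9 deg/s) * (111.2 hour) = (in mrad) 8.028e+08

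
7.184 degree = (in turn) 0.01996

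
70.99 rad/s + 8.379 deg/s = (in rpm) 679.3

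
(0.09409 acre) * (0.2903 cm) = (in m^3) 1.105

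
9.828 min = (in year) 1.87e-05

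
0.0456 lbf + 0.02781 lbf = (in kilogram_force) 0.0333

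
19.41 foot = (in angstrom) 5.916e+10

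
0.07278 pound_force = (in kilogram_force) 0.03301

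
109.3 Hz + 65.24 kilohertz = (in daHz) 6535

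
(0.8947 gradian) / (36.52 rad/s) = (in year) 1.22e-11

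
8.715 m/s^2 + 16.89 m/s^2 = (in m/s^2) 25.61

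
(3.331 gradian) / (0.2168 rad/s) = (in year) 7.653e-09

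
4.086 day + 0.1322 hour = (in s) 3.535e+05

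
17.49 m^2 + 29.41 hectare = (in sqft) 3.166e+06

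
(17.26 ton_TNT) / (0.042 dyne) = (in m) 1.719e+17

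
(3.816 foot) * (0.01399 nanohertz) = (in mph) 3.64e-11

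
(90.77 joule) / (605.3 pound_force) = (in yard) 0.03687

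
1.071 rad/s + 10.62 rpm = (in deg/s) 125.1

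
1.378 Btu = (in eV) 9.074e+21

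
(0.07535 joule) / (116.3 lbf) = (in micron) 145.7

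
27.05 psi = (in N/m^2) 1.865e+05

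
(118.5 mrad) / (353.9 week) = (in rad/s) 5.536e-10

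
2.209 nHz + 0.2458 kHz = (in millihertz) 2.458e+05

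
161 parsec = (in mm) 4.968e+21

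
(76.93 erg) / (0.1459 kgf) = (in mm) 0.005377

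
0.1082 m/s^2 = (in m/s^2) 0.1082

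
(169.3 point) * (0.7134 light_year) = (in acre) 9.961e+10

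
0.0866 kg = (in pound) 0.1909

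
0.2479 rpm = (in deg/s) 1.487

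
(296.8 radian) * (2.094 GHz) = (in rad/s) 6.215e+11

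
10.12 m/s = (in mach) 0.02972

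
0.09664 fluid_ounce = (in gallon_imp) 0.0006287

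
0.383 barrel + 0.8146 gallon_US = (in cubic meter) 0.06398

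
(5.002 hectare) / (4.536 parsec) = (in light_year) 3.777e-29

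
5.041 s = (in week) 8.335e-06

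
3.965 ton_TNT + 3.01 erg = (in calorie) 3.965e+09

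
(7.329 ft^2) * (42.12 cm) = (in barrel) 1.804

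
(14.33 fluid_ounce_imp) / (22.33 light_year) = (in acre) 4.762e-25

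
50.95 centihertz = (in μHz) 5.095e+05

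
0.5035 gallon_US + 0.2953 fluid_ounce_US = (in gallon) 0.5058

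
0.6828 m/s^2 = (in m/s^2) 0.6828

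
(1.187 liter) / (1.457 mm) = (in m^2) 0.8147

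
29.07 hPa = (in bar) 0.02907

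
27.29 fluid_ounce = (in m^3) 0.0008071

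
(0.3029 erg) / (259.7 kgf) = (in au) 7.95e-23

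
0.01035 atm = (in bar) 0.01049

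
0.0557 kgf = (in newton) 0.5462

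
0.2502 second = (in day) 2.896e-06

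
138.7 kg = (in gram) 1.387e+05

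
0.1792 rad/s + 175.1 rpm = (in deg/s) 1061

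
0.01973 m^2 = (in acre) 4.875e-06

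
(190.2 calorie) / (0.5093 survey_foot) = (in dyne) 5.126e+08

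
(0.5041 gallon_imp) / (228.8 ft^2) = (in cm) 0.01078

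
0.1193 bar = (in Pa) 1.193e+04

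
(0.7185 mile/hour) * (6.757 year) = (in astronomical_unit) 0.0004575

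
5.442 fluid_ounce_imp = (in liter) 0.1546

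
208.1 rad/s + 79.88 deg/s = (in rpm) 2001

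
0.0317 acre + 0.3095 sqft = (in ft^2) 1381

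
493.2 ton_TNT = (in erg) 2.064e+19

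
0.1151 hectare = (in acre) 0.2844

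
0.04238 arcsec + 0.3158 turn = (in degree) 113.7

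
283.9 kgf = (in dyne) 2.784e+08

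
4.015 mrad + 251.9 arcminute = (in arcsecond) 1.594e+04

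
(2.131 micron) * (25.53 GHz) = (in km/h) 1.959e+05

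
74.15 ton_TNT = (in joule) 3.102e+11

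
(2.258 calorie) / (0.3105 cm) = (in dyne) 3.043e+08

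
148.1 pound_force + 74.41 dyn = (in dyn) 6.588e+07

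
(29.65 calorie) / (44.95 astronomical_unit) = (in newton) 1.845e-11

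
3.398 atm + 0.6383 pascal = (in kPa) 344.3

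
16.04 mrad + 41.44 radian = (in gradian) 2639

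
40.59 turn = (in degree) 1.461e+04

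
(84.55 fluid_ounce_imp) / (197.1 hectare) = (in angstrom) 12.19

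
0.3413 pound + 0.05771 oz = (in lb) 0.3449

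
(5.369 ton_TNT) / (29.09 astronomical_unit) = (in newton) 0.005162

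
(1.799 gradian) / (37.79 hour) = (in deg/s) 1.19e-05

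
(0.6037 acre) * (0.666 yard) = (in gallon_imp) 3.273e+05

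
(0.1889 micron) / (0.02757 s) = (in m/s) 6.852e-06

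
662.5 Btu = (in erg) 6.99e+12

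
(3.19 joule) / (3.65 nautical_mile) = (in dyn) 47.19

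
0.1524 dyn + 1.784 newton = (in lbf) 0.4011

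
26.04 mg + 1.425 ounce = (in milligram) 4.042e+04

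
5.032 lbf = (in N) 22.38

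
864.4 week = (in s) 5.228e+08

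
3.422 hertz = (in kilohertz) 0.003422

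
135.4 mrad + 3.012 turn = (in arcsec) 3.931e+06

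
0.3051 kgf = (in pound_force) 0.6726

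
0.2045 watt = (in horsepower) 0.0002742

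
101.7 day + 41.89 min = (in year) 0.2787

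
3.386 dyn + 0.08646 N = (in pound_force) 0.01944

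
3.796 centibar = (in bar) 0.03796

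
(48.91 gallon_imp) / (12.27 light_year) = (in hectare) 1.915e-22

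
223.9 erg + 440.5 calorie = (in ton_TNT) 4.405e-07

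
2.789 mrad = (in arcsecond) 575.3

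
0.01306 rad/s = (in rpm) 0.1247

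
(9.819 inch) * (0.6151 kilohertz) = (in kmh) 552.3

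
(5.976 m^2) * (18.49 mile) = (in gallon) 4.698e+07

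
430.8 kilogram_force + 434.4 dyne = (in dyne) 4.225e+08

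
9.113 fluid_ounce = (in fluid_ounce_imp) 9.485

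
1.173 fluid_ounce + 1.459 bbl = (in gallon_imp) 51.03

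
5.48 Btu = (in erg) 5.782e+10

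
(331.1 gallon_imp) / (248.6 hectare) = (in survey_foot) 1.986e-06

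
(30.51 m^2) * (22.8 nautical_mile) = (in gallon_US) 3.403e+08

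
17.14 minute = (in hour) 0.2857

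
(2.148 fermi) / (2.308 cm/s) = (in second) 9.307e-14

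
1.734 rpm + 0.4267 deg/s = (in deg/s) 10.83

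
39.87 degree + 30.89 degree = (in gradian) 78.62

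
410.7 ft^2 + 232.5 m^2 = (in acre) 0.06688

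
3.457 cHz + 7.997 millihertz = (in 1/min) 2.554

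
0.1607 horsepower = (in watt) 119.8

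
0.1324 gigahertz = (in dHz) 1.324e+09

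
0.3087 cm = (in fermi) 3.087e+12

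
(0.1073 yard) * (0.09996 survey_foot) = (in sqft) 0.03218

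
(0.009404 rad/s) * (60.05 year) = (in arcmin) 6.122e+10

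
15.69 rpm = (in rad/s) 1.643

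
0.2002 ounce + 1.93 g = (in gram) 7.606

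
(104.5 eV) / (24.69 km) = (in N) 6.781e-22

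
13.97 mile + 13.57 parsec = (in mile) 2.602e+14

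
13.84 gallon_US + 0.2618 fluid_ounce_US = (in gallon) 13.84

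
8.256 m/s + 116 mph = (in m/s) 60.11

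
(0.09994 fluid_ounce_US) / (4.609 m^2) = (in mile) 3.985e-10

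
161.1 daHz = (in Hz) 1611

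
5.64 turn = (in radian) 35.44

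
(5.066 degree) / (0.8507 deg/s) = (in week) 9.846e-06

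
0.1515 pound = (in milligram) 6.872e+04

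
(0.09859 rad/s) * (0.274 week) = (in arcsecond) 3.37e+09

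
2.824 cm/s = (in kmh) 0.1017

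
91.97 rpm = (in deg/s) 551.8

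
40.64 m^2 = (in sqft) 437.4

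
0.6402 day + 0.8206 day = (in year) 0.004002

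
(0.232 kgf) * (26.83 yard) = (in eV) 3.484e+20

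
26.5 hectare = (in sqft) 2.852e+06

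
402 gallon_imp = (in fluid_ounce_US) 6.18e+04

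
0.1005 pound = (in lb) 0.1005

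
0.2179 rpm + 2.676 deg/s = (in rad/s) 0.06952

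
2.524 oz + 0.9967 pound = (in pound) 1.154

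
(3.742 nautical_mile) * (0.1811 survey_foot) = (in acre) 0.09453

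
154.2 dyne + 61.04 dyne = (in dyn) 215.2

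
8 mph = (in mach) 0.0105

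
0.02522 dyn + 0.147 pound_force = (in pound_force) 0.147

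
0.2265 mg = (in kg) 2.265e-07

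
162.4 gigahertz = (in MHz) 1.624e+05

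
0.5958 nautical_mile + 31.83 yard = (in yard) 1239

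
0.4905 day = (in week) 0.07007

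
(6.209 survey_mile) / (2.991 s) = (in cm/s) 3.341e+05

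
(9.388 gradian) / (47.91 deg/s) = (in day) 2.041e-06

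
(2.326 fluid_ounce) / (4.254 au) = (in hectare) 1.081e-20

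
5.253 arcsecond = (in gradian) 0.001621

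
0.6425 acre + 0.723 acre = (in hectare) 0.5526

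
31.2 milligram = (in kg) 3.12e-05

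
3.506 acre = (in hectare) 1.419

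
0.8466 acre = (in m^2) 3426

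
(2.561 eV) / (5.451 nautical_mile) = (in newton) 4.064e-23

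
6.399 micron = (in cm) 0.0006399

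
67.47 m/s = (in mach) 0.1981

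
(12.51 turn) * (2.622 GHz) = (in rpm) 1.968e+12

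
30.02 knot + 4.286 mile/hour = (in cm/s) 1736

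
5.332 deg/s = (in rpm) 0.8887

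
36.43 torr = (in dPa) 4.857e+04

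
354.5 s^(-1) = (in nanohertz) 3.545e+11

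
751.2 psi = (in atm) 51.12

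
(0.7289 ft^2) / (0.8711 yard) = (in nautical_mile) 4.59e-05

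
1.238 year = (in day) 451.9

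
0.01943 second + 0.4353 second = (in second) 0.4547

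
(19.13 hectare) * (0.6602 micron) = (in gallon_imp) 27.78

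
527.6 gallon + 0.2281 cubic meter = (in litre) 2225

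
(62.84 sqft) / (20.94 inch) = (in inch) 432.1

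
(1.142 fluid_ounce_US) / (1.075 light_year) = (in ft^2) 3.574e-20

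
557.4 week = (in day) 3902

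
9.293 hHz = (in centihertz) 9.293e+04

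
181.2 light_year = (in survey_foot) 5.624e+18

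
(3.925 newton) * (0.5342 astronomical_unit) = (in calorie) 7.497e+10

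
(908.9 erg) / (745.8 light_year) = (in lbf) 2.896e-24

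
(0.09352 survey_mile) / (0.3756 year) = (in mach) 3.732e-08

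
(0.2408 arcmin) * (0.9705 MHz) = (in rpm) 649.2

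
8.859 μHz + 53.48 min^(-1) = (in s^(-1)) 0.8913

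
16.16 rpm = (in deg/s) 96.96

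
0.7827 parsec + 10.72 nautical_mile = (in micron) 2.415e+22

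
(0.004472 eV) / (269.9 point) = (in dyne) 7.525e-16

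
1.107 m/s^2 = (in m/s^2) 1.107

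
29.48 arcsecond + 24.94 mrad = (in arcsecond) 5174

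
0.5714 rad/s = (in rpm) 5.456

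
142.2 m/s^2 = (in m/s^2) 142.2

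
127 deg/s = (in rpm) 21.17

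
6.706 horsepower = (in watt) 5001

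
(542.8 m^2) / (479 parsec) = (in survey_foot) 1.205e-16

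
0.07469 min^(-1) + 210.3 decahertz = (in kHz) 2.103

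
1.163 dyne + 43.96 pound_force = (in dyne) 1.955e+07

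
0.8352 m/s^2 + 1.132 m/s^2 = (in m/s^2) 1.967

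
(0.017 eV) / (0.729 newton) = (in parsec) 1.211e-37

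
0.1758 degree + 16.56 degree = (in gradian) 18.6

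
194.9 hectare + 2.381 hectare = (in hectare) 197.3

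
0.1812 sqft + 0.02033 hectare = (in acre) 0.05024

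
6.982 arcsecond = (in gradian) 0.002155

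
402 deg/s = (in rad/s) 7.016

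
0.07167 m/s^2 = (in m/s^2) 0.07167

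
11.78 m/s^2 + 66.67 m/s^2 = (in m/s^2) 78.45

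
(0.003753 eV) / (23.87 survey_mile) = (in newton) 1.565e-26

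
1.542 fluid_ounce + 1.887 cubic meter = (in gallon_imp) 415.1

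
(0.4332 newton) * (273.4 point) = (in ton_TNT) 9.986e-12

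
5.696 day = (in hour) 136.7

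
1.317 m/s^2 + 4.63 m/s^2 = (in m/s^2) 5.947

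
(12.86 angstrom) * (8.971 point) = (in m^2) 4.07e-12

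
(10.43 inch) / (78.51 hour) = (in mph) 2.097e-06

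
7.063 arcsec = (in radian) 3.424e-05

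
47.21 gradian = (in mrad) 741.6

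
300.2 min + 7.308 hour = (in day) 0.513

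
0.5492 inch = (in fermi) 1.395e+13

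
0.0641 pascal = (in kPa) 6.41e-05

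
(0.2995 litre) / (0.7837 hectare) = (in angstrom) 382.2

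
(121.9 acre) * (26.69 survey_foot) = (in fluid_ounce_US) 1.357e+11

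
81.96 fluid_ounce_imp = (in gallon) 0.6152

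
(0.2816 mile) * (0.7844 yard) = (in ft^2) 3499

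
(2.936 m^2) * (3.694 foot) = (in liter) 3306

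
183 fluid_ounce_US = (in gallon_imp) 1.19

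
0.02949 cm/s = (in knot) 0.0005732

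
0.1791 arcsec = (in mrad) 0.0008683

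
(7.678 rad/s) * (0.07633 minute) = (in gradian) 2239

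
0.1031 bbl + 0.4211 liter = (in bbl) 0.1057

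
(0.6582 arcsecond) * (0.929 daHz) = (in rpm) 0.0002831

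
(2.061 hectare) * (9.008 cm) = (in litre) 1.857e+06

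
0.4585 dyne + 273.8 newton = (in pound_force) 61.55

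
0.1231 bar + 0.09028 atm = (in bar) 0.2146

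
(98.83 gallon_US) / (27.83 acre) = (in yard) 3.633e-06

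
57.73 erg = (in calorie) 1.38e-06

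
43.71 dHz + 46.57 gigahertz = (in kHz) 4.657e+07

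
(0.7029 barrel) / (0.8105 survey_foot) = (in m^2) 0.4524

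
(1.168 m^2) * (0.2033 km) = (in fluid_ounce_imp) 8.357e+06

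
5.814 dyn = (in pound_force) 1.307e-05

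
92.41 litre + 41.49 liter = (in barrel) 0.8422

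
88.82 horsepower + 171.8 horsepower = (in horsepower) 260.6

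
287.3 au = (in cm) 4.298e+15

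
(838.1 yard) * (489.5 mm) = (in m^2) 375.1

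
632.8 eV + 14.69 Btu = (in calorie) 3704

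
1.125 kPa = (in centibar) 1.125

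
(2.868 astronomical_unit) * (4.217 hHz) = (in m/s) 1.809e+14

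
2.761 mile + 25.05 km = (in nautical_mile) 15.93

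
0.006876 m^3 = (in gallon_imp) 1.513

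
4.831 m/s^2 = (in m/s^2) 4.831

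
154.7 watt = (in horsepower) 0.2075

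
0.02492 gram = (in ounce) 0.000879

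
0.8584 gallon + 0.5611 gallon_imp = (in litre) 5.8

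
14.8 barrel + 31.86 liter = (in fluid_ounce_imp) 8.394e+04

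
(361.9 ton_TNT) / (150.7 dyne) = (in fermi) 1.005e+30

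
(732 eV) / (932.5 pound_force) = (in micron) 2.827e-14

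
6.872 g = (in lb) 0.01515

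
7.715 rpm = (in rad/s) 0.8079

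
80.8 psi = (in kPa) 557.1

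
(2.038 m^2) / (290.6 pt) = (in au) 1.329e-10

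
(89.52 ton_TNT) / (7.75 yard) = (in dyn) 5.285e+15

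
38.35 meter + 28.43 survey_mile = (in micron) 4.579e+10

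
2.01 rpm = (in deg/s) 12.06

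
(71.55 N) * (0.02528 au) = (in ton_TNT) 64.67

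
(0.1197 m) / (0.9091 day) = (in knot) 2.962e-06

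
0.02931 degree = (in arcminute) 1.759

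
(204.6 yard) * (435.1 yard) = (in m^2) 7.443e+04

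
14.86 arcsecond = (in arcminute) 0.2477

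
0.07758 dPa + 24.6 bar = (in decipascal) 2.46e+07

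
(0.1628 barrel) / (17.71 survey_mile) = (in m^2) 9.081e-07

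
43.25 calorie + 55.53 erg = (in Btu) 0.1715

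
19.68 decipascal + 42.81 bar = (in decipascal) 4.281e+07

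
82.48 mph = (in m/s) 36.87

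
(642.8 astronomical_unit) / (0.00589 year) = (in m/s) 5.177e+08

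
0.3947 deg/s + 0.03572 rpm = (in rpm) 0.1015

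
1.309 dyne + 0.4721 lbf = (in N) 2.1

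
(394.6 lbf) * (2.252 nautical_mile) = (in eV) 4.569e+25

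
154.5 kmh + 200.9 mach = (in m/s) 6.845e+04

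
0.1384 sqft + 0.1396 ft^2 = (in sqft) 0.278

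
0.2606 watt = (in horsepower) 0.0003495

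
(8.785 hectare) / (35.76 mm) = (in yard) 2.687e+06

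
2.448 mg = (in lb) 5.397e-06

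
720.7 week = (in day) 5045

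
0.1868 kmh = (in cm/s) 5.189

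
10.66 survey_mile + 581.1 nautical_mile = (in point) 3.099e+09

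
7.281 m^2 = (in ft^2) 78.37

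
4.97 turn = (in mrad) 3.123e+04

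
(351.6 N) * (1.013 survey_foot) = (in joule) 108.6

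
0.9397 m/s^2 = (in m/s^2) 0.9397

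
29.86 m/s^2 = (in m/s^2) 29.86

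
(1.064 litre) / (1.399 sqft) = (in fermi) 8.186e+12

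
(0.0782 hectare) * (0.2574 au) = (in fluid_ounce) 1.018e+18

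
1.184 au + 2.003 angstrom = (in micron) 1.771e+17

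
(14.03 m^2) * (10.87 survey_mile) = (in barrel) 1.544e+06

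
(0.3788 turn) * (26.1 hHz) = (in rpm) 5.932e+04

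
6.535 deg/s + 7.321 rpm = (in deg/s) 50.46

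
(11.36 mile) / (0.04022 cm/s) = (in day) 526.1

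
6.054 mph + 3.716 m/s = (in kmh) 23.12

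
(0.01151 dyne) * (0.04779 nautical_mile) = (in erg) 101.9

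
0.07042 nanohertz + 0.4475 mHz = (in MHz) 4.475e-10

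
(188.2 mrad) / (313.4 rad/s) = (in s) 0.0006005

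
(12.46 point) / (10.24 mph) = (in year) 3.045e-11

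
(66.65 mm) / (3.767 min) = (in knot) 0.0005732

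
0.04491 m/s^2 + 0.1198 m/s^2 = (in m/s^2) 0.1647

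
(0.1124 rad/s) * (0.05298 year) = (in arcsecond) 3.874e+10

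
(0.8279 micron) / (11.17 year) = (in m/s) 2.35e-15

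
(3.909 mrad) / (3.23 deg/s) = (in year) 2.199e-09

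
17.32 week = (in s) 1.048e+07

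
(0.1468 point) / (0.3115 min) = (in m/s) 2.771e-06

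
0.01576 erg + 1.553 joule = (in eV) 9.693e+18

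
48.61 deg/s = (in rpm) 8.102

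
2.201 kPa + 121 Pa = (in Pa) 2322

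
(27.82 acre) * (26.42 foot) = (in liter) 9.066e+08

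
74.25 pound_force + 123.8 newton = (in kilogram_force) 46.3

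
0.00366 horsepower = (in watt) 2.729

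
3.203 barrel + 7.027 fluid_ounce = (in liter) 509.4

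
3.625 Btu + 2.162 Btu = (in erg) 6.106e+10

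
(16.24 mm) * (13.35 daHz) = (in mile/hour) 4.85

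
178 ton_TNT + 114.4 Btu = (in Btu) 7.059e+08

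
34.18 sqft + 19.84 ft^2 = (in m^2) 5.019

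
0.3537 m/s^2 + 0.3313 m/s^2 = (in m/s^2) 0.685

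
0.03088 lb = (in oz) 0.4941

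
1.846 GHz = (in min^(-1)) 1.108e+11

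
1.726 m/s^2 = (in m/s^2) 1.726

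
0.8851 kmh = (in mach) 0.0007221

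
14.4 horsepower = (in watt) 1.074e+04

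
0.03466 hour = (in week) 0.0002063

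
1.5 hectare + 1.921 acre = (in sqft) 2.451e+05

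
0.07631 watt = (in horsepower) 0.0001023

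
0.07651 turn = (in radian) 0.4807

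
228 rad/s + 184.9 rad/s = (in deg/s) 2.366e+04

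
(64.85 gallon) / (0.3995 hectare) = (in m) 6.145e-05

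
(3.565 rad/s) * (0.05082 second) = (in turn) 0.02883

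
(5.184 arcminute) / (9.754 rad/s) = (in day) 1.789e-09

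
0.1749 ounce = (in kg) 0.004958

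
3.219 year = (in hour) 2.82e+04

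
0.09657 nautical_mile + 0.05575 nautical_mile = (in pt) 7.996e+05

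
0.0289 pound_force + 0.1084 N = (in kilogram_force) 0.02416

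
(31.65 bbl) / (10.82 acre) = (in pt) 0.3258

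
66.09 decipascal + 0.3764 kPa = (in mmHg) 2.873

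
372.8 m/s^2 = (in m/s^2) 372.8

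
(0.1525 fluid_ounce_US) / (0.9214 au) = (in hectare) 3.272e-21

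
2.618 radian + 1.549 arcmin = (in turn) 0.4167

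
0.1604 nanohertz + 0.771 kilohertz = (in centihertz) 7.71e+04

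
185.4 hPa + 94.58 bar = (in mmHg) 7.108e+04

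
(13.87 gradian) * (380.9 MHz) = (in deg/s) 4.755e+09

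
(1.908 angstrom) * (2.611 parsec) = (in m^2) 1.537e+07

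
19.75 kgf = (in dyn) 1.937e+07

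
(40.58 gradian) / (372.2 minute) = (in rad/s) 2.854e-05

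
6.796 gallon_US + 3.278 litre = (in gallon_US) 7.662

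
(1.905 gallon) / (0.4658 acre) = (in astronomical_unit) 2.557e-17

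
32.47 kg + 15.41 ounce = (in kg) 32.91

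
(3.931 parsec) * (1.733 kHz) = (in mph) 4.702e+20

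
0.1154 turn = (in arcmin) 2493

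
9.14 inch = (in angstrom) 2.322e+09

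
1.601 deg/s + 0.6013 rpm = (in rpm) 0.8681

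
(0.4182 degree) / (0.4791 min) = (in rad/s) 0.0002539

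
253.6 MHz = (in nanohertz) 2.536e+17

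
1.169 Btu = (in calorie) 294.8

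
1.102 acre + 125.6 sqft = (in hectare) 0.4471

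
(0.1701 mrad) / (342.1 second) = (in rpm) 4.748e-06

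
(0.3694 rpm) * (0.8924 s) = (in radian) 0.03452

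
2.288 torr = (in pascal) 305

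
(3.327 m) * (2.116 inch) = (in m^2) 0.1788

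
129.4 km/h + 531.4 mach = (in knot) 3.518e+05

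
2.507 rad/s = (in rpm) 23.94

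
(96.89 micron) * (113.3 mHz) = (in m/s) 1.098e-05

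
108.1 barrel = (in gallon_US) 4540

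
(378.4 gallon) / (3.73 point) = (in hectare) 0.1089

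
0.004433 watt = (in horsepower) 5.945e-06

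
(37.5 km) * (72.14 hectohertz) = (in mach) 7.945e+05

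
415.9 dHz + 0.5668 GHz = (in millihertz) 5.668e+11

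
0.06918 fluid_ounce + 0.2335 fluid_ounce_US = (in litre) 0.008951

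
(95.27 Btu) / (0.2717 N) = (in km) 369.9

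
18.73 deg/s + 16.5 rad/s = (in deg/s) 964.1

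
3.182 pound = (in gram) 1443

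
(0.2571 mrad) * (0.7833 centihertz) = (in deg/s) 0.0001154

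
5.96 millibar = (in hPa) 5.96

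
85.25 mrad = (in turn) 0.01357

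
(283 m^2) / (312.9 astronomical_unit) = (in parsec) 1.959e-28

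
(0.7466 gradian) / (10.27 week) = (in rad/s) 1.888e-09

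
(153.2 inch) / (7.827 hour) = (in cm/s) 0.01381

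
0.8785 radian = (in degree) 50.33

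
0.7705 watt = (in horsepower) 0.001033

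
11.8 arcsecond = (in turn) 9.105e-06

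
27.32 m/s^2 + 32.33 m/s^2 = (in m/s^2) 59.65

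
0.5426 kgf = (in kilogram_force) 0.5426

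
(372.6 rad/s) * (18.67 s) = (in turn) 1107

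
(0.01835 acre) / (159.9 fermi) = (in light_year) 0.04909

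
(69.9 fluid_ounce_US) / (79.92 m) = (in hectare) 2.587e-09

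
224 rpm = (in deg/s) 1344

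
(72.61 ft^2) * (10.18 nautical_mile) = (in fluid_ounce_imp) 4.476e+09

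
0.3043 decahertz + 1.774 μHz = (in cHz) 304.3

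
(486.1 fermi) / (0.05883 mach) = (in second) 2.427e-14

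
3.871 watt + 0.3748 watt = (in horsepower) 0.005694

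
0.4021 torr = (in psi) 0.007775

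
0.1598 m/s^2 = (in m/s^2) 0.1598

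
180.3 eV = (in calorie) 6.904e-18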